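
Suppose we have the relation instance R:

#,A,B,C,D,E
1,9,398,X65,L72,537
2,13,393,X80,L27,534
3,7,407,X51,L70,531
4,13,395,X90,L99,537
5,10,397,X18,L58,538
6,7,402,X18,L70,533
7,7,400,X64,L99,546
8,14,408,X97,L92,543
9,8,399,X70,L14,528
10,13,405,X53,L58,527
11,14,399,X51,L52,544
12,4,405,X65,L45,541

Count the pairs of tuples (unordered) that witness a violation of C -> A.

C=X65: violating pairs (1,12) — 1 pair.
C=X51: violating pairs (3,11) — 1 pair.
C=X18: violating pairs (5,6) — 1 pair.

3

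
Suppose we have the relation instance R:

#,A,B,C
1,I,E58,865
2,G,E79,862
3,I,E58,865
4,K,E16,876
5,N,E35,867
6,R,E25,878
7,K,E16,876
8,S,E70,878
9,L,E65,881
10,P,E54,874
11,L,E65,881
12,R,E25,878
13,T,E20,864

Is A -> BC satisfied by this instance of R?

A=I: rows 1, 3 → {B,C} = (E58, 865), (E58, 865) ✓
A=G: row 2 → {B,C} = (E79, 862) ✓
A=K: rows 4, 7 → {B,C} = (E16, 876), (E16, 876) ✓
A=N: row 5 → {B,C} = (E35, 867) ✓
A=R: rows 6, 12 → {B,C} = (E25, 878), (E25, 878) ✓
A=S: row 8 → {B,C} = (E70, 878) ✓
A=L: rows 9, 11 → {B,C} = (E65, 881), (E65, 881) ✓
A=P: row 10 → {B,C} = (E54, 874) ✓
A=T: row 13 → {B,C} = (E20, 864) ✓
Every A value is associated with a single BC value, so A -> BC holds.

Yes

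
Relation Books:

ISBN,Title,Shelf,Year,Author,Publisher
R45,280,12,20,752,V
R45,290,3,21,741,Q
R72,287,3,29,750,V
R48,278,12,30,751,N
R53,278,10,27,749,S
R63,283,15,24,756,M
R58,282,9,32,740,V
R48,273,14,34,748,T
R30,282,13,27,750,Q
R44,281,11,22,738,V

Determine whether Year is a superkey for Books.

Two distinct rows share Year=27, so Year does not determine every attribute — not a superkey.

No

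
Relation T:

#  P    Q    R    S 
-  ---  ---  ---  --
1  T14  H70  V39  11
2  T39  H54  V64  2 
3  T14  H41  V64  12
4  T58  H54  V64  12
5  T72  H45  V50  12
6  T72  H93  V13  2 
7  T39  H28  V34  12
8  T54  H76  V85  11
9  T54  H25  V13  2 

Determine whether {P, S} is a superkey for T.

All 9 rows have distinct {P, S} values, so {P, S} → (all attributes) holds and {P, S} is a superkey.

Yes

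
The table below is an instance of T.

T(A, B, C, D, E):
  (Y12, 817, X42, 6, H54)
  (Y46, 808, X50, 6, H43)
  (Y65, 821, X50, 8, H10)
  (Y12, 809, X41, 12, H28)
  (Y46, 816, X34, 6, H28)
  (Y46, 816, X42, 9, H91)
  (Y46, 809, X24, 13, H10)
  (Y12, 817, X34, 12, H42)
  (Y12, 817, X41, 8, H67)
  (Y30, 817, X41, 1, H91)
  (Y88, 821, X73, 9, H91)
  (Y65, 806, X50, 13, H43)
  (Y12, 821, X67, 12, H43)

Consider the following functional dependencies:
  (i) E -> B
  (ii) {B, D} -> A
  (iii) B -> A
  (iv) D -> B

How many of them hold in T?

(i) E -> B: E=H43: 3 rows → B takes values {808, 806, 821} — violation; E=H10: 2 rows → B takes values {821, 809} — violation; E=H28: 2 rows → B takes values {809, 816} — violation; E=H91: 3 rows → B takes values {816, 817, 821} — violation — fails.
(ii) {B, D} -> A: every LHS value maps to a single RHS value — holds.
(iii) B -> A: B=817: 4 rows → A takes values {Y12, Y30} — violation; B=821: 3 rows → A takes values {Y65, Y88, Y12} — violation; B=809: 2 rows → A takes values {Y12, Y46} — violation — fails.
(iv) D -> B: D=6: 3 rows → B takes values {817, 808, 816} — violation; D=8: 2 rows → B takes values {821, 817} — violation; D=12: 3 rows → B takes values {809, 817, 821} — violation; D=9: 2 rows → B takes values {816, 821} — violation; D=13: 2 rows → B takes values {809, 806} — violation — fails.
1 of the 4 dependencies holds.

1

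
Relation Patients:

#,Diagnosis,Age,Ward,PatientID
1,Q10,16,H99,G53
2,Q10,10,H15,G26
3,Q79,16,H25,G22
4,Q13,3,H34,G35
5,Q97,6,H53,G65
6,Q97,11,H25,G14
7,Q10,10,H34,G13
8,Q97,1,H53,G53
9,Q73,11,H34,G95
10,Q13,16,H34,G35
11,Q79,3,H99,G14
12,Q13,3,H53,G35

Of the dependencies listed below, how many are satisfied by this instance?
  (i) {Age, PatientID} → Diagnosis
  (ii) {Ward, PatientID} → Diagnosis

(i) {Age, PatientID} → Diagnosis: every LHS value maps to a single RHS value — holds.
(ii) {Ward, PatientID} → Diagnosis: every LHS value maps to a single RHS value — holds.
2 of the 2 dependencies hold.

2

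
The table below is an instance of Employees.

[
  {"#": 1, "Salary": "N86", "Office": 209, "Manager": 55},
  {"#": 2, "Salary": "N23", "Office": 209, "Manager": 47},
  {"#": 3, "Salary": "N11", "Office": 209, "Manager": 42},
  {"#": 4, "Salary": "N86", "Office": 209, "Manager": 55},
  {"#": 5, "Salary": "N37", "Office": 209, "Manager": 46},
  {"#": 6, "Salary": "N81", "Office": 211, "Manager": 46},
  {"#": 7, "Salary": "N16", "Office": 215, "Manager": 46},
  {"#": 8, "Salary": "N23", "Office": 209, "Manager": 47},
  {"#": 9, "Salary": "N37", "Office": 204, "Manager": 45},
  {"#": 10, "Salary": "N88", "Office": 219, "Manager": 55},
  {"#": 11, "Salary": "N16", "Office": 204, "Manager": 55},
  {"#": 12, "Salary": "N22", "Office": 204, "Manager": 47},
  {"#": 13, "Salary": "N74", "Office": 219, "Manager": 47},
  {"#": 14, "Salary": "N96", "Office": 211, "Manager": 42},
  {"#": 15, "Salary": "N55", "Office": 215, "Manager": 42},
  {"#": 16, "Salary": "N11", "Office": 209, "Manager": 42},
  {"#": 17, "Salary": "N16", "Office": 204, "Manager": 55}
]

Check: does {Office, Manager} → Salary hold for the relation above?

(Office=209, Manager=55): rows 1, 4 → Salary = N86, N86 ✓
(Office=209, Manager=47): rows 2, 8 → Salary = N23, N23 ✓
(Office=209, Manager=42): rows 3, 16 → Salary = N11, N11 ✓
(Office=209, Manager=46): row 5 → Salary = N37 ✓
(Office=211, Manager=46): row 6 → Salary = N81 ✓
(Office=215, Manager=46): row 7 → Salary = N16 ✓
(Office=204, Manager=45): row 9 → Salary = N37 ✓
(Office=219, Manager=55): row 10 → Salary = N88 ✓
(Office=204, Manager=55): rows 11, 17 → Salary = N16, N16 ✓
(Office=204, Manager=47): row 12 → Salary = N22 ✓
(Office=219, Manager=47): row 13 → Salary = N74 ✓
(Office=211, Manager=42): row 14 → Salary = N96 ✓
(Office=215, Manager=42): row 15 → Salary = N55 ✓
Every {Office, Manager} value is associated with a single Salary value, so {Office, Manager} → Salary holds.

Yes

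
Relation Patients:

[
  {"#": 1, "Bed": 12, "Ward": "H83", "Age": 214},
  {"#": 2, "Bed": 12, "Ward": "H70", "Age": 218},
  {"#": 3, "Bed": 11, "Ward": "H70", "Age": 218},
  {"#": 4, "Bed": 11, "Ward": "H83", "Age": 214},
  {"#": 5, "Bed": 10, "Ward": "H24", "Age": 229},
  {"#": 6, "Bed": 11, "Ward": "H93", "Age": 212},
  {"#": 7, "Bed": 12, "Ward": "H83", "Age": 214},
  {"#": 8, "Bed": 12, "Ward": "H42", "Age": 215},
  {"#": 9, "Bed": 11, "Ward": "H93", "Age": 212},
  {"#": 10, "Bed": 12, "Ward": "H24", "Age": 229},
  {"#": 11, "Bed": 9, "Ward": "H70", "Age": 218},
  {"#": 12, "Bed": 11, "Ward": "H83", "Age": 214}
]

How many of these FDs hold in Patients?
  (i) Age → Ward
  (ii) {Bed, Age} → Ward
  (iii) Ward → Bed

(i) Age → Ward: every LHS value maps to a single RHS value — holds.
(ii) {Bed, Age} → Ward: every LHS value maps to a single RHS value — holds.
(iii) Ward → Bed: Ward=H83: rows 1, 4, 7, 12 → Bed takes values {12, 11} — violation; Ward=H70: rows 2, 3, 11 → Bed takes values {12, 11, 9} — violation; Ward=H24: rows 5, 10 → Bed takes values {10, 12} — violation — fails.
2 of the 3 dependencies hold.

2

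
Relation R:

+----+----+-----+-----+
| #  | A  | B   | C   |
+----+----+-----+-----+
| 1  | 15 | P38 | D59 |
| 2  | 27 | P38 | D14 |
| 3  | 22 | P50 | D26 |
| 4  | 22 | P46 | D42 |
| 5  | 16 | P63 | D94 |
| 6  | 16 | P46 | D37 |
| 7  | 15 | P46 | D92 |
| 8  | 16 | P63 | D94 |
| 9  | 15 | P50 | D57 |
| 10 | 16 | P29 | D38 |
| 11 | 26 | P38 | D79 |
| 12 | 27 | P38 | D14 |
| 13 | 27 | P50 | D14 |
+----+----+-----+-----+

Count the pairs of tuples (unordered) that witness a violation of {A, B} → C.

(A=27, B=P38): all 2 rows agree on C — 0 pairs.
(A=16, B=P63): all 2 rows agree on C — 0 pairs.

0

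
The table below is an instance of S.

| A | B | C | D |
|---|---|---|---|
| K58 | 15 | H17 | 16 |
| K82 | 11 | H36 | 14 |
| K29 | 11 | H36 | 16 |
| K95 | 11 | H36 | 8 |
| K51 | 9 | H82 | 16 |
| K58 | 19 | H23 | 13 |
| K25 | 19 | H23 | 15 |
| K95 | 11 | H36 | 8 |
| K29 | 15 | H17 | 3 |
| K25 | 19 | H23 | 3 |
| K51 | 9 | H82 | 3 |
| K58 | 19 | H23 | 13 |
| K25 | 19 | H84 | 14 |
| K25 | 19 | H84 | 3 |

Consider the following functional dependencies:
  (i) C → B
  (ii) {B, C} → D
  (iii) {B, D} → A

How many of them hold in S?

2

(i) C → B: every LHS value maps to a single RHS value — holds.
(ii) {B, C} → D: (B=15, C=H17): 2 rows → D takes values {16, 3} — violation; (B=11, C=H36): 4 rows → D takes values {14, 16, 8} — violation; (B=9, C=H82): 2 rows → D takes values {16, 3} — violation; (B=19, C=H23): 4 rows → D takes values {13, 15, 3} — violation; (B=19, C=H84): 2 rows → D takes values {14, 3} — violation — fails.
(iii) {B, D} → A: every LHS value maps to a single RHS value — holds.
2 of the 3 dependencies hold.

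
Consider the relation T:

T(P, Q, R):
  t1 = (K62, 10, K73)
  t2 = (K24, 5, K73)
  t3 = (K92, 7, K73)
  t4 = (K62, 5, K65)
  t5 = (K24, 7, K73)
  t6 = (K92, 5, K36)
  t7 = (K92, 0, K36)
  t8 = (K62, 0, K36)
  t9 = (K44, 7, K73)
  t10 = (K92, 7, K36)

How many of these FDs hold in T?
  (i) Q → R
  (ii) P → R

(i) Q → R: Q=5: rows 2, 4, 6 → R takes values {K73, K65, K36} — violation; Q=7: rows 3, 5, 9, 10 → R takes values {K73, K36} — violation — fails.
(ii) P → R: P=K62: rows 1, 4, 8 → R takes values {K73, K65, K36} — violation; P=K92: rows 3, 6, 7, 10 → R takes values {K73, K36} — violation — fails.
None of the 2 dependencies hold.

0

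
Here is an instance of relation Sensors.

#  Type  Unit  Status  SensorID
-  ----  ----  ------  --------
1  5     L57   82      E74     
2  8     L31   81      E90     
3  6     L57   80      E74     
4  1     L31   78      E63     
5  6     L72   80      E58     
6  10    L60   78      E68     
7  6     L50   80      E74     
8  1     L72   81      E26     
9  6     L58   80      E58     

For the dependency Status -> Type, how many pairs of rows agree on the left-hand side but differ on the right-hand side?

2

Status=81: violating pairs (2,8) — 1 pair.
Status=80: all 4 rows agree on Type — 0 pairs.
Status=78: violating pairs (4,6) — 1 pair.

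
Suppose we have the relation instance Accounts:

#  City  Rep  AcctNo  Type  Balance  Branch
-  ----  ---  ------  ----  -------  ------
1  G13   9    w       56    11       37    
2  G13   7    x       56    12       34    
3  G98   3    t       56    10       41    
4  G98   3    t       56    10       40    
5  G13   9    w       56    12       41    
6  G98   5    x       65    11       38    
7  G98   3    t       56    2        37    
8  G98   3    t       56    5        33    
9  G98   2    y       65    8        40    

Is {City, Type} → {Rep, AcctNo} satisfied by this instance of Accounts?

No

(City=G13, Type=56): rows 1, 2, 5 → {Rep,AcctNo} takes values {(9, w), (7, x)} — violation
(City=G98, Type=56): rows 3, 4, 7, 8 → {Rep,AcctNo} = (3, t), (3, t), (3, t), (3, t) ✓
(City=G98, Type=65): rows 6, 9 → {Rep,AcctNo} takes values {(5, x), (2, y)} — violation
Two rows agree on {City, Type} but differ on {Rep, AcctNo}, so {City, Type} → {Rep, AcctNo} does not hold.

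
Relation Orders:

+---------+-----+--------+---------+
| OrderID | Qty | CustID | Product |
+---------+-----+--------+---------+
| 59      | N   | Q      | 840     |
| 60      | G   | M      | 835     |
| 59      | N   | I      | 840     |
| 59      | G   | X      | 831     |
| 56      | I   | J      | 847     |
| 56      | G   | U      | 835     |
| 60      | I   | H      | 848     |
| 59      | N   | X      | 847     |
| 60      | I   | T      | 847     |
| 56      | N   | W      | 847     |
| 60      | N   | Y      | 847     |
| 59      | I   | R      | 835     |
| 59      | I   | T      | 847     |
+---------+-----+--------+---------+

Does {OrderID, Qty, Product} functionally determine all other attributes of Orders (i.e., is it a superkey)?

No

Two distinct rows share (OrderID=59, Qty=N, Product=840), so {OrderID, Qty, Product} does not determine every attribute — not a superkey.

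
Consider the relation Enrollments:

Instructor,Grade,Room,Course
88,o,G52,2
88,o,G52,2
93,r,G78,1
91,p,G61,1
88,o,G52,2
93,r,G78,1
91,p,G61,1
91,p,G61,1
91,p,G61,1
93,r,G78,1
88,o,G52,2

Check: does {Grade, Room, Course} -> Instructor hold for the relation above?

(Grade=o, Room=G52, Course=2): 4 rows → Instructor = 88, 88, 88, 88 ✓
(Grade=r, Room=G78, Course=1): 3 rows → Instructor = 93, 93, 93 ✓
(Grade=p, Room=G61, Course=1): 4 rows → Instructor = 91, 91, 91, 91 ✓
Every {Grade, Room, Course} value is associated with a single Instructor value, so {Grade, Room, Course} -> Instructor holds.

Yes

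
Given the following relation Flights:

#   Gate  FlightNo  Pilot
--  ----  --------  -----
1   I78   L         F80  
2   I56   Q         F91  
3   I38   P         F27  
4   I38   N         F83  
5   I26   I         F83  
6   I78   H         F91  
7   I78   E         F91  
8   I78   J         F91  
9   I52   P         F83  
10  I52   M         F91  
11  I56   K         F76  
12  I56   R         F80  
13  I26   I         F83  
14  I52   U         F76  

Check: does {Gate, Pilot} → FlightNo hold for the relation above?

No

(Gate=I78, Pilot=F80): row 1 → FlightNo = L ✓
(Gate=I56, Pilot=F91): row 2 → FlightNo = Q ✓
(Gate=I38, Pilot=F27): row 3 → FlightNo = P ✓
(Gate=I38, Pilot=F83): row 4 → FlightNo = N ✓
(Gate=I26, Pilot=F83): rows 5, 13 → FlightNo = I, I ✓
(Gate=I78, Pilot=F91): rows 6, 7, 8 → FlightNo takes values {H, E, J} — violation
(Gate=I52, Pilot=F83): row 9 → FlightNo = P ✓
(Gate=I52, Pilot=F91): row 10 → FlightNo = M ✓
(Gate=I56, Pilot=F76): row 11 → FlightNo = K ✓
(Gate=I56, Pilot=F80): row 12 → FlightNo = R ✓
(Gate=I52, Pilot=F76): row 14 → FlightNo = U ✓
Two rows agree on {Gate, Pilot} but differ on FlightNo, so {Gate, Pilot} → FlightNo does not hold.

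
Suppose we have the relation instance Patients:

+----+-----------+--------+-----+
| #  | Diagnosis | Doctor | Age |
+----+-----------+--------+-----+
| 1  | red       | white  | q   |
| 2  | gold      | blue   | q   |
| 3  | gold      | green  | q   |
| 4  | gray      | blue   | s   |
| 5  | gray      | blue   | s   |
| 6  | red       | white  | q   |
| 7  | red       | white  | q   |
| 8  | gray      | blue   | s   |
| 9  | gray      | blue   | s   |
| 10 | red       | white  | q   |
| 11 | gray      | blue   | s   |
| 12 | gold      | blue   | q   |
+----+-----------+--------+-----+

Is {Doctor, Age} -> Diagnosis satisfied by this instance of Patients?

(Doctor=white, Age=q): rows 1, 6, 7, 10 → Diagnosis = red, red, red, red ✓
(Doctor=blue, Age=q): rows 2, 12 → Diagnosis = gold, gold ✓
(Doctor=green, Age=q): row 3 → Diagnosis = gold ✓
(Doctor=blue, Age=s): rows 4, 5, 8, 9, 11 → Diagnosis = gray, gray, gray, gray, gray ✓
Every {Doctor, Age} value is associated with a single Diagnosis value, so {Doctor, Age} -> Diagnosis holds.

Yes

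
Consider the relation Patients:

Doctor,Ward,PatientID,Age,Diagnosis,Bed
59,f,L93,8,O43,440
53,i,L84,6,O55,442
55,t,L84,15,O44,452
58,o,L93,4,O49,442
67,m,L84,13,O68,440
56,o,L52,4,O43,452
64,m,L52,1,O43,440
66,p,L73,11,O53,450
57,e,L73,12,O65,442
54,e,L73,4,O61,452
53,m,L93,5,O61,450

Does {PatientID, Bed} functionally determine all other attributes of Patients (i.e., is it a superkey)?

Yes

All 11 rows have distinct {PatientID, Bed} values, so {PatientID, Bed} → (all attributes) holds and {PatientID, Bed} is a superkey.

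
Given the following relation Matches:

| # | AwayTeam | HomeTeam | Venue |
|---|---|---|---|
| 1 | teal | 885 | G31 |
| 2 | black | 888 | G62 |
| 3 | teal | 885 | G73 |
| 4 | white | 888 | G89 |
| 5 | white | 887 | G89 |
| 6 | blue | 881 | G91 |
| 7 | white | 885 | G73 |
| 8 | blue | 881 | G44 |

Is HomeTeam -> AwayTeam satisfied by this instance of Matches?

No

HomeTeam=885: rows 1, 3, 7 → AwayTeam takes values {teal, white} — violation
HomeTeam=888: rows 2, 4 → AwayTeam takes values {black, white} — violation
HomeTeam=887: row 5 → AwayTeam = white ✓
HomeTeam=881: rows 6, 8 → AwayTeam = blue, blue ✓
Two rows agree on HomeTeam but differ on AwayTeam, so HomeTeam -> AwayTeam does not hold.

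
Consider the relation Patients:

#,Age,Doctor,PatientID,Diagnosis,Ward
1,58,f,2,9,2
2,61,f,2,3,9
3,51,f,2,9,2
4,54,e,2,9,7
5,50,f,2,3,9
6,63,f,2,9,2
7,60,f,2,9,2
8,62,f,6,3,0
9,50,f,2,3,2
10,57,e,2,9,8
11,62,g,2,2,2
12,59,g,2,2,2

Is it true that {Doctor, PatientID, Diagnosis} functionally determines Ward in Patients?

No

(Doctor=f, PatientID=2, Diagnosis=9): rows 1, 3, 6, 7 → Ward = 2, 2, 2, 2 ✓
(Doctor=f, PatientID=2, Diagnosis=3): rows 2, 5, 9 → Ward takes values {9, 2} — violation
(Doctor=e, PatientID=2, Diagnosis=9): rows 4, 10 → Ward takes values {7, 8} — violation
(Doctor=f, PatientID=6, Diagnosis=3): row 8 → Ward = 0 ✓
(Doctor=g, PatientID=2, Diagnosis=2): rows 11, 12 → Ward = 2, 2 ✓
Two rows agree on {Doctor, PatientID, Diagnosis} but differ on Ward, so {Doctor, PatientID, Diagnosis} → Ward does not hold.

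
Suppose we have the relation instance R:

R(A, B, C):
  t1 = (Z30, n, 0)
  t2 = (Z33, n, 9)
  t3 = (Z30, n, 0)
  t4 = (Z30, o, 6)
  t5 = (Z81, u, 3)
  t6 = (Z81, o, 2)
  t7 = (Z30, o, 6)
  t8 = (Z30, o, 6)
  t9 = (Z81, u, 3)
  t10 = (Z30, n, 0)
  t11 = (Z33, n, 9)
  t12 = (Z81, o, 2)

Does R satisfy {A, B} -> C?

Yes

(A=Z30, B=n): rows 1, 3, 10 → C = 0, 0, 0 ✓
(A=Z33, B=n): rows 2, 11 → C = 9, 9 ✓
(A=Z30, B=o): rows 4, 7, 8 → C = 6, 6, 6 ✓
(A=Z81, B=u): rows 5, 9 → C = 3, 3 ✓
(A=Z81, B=o): rows 6, 12 → C = 2, 2 ✓
Every {A, B} value is associated with a single C value, so {A, B} -> C holds.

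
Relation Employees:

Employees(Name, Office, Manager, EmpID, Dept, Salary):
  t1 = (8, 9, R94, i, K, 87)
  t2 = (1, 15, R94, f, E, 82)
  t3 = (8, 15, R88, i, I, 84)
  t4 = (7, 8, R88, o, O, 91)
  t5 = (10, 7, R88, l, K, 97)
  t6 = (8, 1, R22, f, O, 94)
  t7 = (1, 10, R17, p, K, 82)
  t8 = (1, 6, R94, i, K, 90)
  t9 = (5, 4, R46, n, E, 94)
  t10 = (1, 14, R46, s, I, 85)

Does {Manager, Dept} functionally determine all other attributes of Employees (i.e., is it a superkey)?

No

Rows 1 and 8 have the same {Manager, Dept} value (Manager=R94, Dept=K) but are distinct tuples, so {Manager, Dept} does not determine every attribute — not a superkey.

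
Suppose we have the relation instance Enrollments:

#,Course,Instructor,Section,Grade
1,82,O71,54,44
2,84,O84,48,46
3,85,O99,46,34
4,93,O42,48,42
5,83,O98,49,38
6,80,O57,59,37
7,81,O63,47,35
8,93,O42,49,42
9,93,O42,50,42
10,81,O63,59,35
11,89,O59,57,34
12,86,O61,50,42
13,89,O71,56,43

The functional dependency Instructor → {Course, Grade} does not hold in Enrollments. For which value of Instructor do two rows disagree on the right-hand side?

O71

Instructor=O71: rows 1, 13 → {Course,Grade} takes values {(82, 44), (89, 43)} — violation
Instructor=O84: row 2 → {Course,Grade} = (84, 46) ✓
Instructor=O99: row 3 → {Course,Grade} = (85, 34) ✓
Instructor=O42: rows 4, 8, 9 → {Course,Grade} = (93, 42), (93, 42), (93, 42) ✓
Instructor=O98: row 5 → {Course,Grade} = (83, 38) ✓
Instructor=O57: row 6 → {Course,Grade} = (80, 37) ✓
Instructor=O63: rows 7, 10 → {Course,Grade} = (81, 35), (81, 35) ✓
Instructor=O59: row 11 → {Course,Grade} = (89, 34) ✓
Instructor=O61: row 12 → {Course,Grade} = (86, 42) ✓
The only Instructor value with inconsistent RHS is Instructor=O71.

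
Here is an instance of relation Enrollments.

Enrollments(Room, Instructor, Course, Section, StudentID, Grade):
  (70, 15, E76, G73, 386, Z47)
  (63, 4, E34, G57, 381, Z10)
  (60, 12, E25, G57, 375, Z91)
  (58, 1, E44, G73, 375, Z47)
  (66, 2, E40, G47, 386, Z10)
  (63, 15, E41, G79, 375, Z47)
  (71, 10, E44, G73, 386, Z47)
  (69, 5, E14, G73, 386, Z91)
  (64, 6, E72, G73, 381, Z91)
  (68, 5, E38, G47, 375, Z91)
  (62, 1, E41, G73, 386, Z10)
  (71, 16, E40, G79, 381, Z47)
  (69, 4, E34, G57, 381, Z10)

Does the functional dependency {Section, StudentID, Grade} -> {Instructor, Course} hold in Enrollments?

No

(Section=G73, StudentID=386, Grade=Z47): 2 rows → {Instructor,Course} takes values {(15, E76), (10, E44)} — violation
(Section=G57, StudentID=381, Grade=Z10): 2 rows → {Instructor,Course} = (4, E34), (4, E34) ✓
(Section=G57, StudentID=375, Grade=Z91): 1 row → {Instructor,Course} = (12, E25) ✓
(Section=G73, StudentID=375, Grade=Z47): 1 row → {Instructor,Course} = (1, E44) ✓
(Section=G47, StudentID=386, Grade=Z10): 1 row → {Instructor,Course} = (2, E40) ✓
(Section=G79, StudentID=375, Grade=Z47): 1 row → {Instructor,Course} = (15, E41) ✓
(Section=G73, StudentID=386, Grade=Z91): 1 row → {Instructor,Course} = (5, E14) ✓
(Section=G73, StudentID=381, Grade=Z91): 1 row → {Instructor,Course} = (6, E72) ✓
(Section=G47, StudentID=375, Grade=Z91): 1 row → {Instructor,Course} = (5, E38) ✓
(Section=G73, StudentID=386, Grade=Z10): 1 row → {Instructor,Course} = (1, E41) ✓
(Section=G79, StudentID=381, Grade=Z47): 1 row → {Instructor,Course} = (16, E40) ✓
Two rows agree on {Section, StudentID, Grade} but differ on {Instructor, Course}, so {Section, StudentID, Grade} -> {Instructor, Course} does not hold.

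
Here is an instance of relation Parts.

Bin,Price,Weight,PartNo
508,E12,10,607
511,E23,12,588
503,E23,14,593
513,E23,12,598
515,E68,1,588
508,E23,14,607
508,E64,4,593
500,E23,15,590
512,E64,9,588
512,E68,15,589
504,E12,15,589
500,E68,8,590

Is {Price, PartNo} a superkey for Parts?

All 12 rows have distinct {Price, PartNo} values, so {Price, PartNo} → (all attributes) holds and {Price, PartNo} is a superkey.

Yes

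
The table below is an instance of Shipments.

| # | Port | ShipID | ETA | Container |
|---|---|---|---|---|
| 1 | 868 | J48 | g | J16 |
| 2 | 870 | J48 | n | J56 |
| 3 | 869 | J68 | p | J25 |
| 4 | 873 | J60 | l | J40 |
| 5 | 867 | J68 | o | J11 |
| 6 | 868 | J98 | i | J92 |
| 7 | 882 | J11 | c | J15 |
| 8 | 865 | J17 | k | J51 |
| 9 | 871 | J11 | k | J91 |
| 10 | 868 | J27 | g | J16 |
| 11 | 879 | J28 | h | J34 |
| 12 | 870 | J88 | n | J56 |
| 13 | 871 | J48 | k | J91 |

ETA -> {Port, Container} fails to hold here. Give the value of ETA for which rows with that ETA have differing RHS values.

k

ETA=g: rows 1, 10 → {Port,Container} = (868, J16), (868, J16) ✓
ETA=n: rows 2, 12 → {Port,Container} = (870, J56), (870, J56) ✓
ETA=p: row 3 → {Port,Container} = (869, J25) ✓
ETA=l: row 4 → {Port,Container} = (873, J40) ✓
ETA=o: row 5 → {Port,Container} = (867, J11) ✓
ETA=i: row 6 → {Port,Container} = (868, J92) ✓
ETA=c: row 7 → {Port,Container} = (882, J15) ✓
ETA=k: rows 8, 9, 13 → {Port,Container} takes values {(865, J51), (871, J91)} — violation
ETA=h: row 11 → {Port,Container} = (879, J34) ✓
The only ETA value with inconsistent RHS is ETA=k.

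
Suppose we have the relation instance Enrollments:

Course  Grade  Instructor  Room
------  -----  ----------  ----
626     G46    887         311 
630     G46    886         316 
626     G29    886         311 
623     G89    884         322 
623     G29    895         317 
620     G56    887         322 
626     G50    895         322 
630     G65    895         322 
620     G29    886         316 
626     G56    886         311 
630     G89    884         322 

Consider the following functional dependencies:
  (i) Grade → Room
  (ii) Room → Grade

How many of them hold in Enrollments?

(i) Grade → Room: Grade=G46: 2 rows → Room takes values {311, 316} — violation; Grade=G29: 3 rows → Room takes values {311, 317, 316} — violation; Grade=G56: 2 rows → Room takes values {322, 311} — violation — fails.
(ii) Room → Grade: Room=311: 3 rows → Grade takes values {G46, G29, G56} — violation; Room=316: 2 rows → Grade takes values {G46, G29} — violation; Room=322: 5 rows → Grade takes values {G89, G56, G50, G65} — violation — fails.
None of the 2 dependencies hold.

0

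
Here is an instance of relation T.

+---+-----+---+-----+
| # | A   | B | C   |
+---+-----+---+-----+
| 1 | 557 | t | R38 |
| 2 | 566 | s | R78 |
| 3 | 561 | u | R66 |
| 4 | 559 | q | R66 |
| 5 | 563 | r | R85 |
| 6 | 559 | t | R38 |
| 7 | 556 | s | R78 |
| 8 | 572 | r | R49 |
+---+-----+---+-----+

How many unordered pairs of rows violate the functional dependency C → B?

1

C=R38: all 2 rows agree on B — 0 pairs.
C=R78: all 2 rows agree on B — 0 pairs.
C=R66: violating pairs (3,4) — 1 pair.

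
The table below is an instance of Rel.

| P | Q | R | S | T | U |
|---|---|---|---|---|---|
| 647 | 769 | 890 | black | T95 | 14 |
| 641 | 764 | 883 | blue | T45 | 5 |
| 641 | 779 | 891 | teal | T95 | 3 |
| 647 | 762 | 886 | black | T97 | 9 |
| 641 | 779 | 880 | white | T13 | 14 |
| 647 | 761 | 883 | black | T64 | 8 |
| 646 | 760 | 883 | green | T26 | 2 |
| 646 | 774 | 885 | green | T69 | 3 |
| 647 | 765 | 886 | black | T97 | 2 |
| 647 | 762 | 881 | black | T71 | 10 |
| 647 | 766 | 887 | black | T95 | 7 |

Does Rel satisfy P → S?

No

P=647: 6 rows → S = black, black, black, black, black, black ✓
P=641: 3 rows → S takes values {blue, teal, white} — violation
P=646: 2 rows → S = green, green ✓
Two rows agree on P but differ on S, so P → S does not hold.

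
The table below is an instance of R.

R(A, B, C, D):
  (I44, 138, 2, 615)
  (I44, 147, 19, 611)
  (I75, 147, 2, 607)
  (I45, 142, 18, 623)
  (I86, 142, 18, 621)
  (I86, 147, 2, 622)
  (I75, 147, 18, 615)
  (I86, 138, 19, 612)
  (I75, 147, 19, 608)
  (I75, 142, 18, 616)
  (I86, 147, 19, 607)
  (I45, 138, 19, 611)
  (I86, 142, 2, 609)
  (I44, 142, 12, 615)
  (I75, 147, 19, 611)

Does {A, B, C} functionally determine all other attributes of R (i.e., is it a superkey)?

No

Two distinct rows share (A=I75, B=147, C=19), so {A, B, C} does not determine every attribute — not a superkey.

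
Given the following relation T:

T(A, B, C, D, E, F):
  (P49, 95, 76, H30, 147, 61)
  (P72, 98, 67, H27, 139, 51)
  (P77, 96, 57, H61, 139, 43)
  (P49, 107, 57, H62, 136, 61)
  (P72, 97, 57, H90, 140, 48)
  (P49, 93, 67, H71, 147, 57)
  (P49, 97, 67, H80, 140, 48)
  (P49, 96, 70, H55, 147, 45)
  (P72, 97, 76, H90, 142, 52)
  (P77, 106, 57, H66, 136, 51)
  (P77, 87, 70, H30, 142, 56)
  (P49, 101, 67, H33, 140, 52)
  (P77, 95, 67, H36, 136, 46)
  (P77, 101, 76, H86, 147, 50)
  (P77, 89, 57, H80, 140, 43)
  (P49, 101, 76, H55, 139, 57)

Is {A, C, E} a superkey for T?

No

Two distinct rows share (A=P49, C=67, E=140), so {A, C, E} does not determine every attribute — not a superkey.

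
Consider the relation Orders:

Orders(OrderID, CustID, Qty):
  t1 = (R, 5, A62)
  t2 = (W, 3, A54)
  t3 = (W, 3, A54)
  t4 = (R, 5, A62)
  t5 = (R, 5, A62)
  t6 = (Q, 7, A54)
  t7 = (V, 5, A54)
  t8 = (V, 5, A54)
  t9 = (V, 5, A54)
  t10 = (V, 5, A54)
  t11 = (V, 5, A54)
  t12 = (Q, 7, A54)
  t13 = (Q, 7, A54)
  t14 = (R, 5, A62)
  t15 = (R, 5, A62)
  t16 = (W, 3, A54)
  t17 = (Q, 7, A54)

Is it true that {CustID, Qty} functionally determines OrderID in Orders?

(CustID=5, Qty=A62): rows 1, 4, 5, 14, 15 → OrderID = R, R, R, R, R ✓
(CustID=3, Qty=A54): rows 2, 3, 16 → OrderID = W, W, W ✓
(CustID=7, Qty=A54): rows 6, 12, 13, 17 → OrderID = Q, Q, Q, Q ✓
(CustID=5, Qty=A54): rows 7, 8, 9, 10, 11 → OrderID = V, V, V, V, V ✓
Every {CustID, Qty} value is associated with a single OrderID value, so {CustID, Qty} -> OrderID holds.

Yes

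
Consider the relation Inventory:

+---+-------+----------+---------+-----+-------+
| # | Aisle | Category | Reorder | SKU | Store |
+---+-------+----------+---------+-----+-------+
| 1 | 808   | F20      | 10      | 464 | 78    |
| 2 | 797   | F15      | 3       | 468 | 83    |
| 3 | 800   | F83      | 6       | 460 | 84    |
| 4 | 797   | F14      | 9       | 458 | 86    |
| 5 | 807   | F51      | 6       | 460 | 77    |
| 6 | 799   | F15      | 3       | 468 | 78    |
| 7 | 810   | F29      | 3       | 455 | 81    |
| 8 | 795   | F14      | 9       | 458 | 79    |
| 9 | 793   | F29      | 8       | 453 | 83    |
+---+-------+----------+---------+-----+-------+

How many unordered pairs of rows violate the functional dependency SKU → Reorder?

SKU=468: all 2 rows agree on Reorder — 0 pairs.
SKU=460: all 2 rows agree on Reorder — 0 pairs.
SKU=458: all 2 rows agree on Reorder — 0 pairs.

0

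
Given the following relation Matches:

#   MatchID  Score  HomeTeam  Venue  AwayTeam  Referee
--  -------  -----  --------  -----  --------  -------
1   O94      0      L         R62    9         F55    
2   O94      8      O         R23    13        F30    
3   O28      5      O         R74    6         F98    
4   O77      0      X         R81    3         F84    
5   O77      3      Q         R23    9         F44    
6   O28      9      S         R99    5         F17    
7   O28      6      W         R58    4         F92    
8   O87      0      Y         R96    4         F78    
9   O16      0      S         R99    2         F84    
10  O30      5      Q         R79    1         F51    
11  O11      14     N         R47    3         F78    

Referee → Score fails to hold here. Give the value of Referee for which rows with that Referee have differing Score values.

F78

Referee=F55: row 1 → Score = 0 ✓
Referee=F30: row 2 → Score = 8 ✓
Referee=F98: row 3 → Score = 5 ✓
Referee=F84: rows 4, 9 → Score = 0, 0 ✓
Referee=F44: row 5 → Score = 3 ✓
Referee=F17: row 6 → Score = 9 ✓
Referee=F92: row 7 → Score = 6 ✓
Referee=F78: rows 8, 11 → Score takes values {0, 14} — violation
Referee=F51: row 10 → Score = 5 ✓
The only Referee value with inconsistent Score is Referee=F78.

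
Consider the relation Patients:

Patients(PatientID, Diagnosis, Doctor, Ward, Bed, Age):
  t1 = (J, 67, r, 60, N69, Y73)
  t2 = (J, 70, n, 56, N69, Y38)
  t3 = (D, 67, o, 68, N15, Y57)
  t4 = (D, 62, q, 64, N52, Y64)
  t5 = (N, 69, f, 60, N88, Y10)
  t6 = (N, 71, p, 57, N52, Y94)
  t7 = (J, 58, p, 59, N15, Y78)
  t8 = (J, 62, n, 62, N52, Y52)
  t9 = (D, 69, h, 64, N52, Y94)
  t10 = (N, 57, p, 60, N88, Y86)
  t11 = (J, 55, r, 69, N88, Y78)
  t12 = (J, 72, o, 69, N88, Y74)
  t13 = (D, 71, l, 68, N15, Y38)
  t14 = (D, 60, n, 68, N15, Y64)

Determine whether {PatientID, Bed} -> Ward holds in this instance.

(PatientID=J, Bed=N69): rows 1, 2 → Ward takes values {60, 56} — violation
(PatientID=D, Bed=N15): rows 3, 13, 14 → Ward = 68, 68, 68 ✓
(PatientID=D, Bed=N52): rows 4, 9 → Ward = 64, 64 ✓
(PatientID=N, Bed=N88): rows 5, 10 → Ward = 60, 60 ✓
(PatientID=N, Bed=N52): row 6 → Ward = 57 ✓
(PatientID=J, Bed=N15): row 7 → Ward = 59 ✓
(PatientID=J, Bed=N52): row 8 → Ward = 62 ✓
(PatientID=J, Bed=N88): rows 11, 12 → Ward = 69, 69 ✓
Two rows agree on {PatientID, Bed} but differ on Ward, so {PatientID, Bed} -> Ward does not hold.

No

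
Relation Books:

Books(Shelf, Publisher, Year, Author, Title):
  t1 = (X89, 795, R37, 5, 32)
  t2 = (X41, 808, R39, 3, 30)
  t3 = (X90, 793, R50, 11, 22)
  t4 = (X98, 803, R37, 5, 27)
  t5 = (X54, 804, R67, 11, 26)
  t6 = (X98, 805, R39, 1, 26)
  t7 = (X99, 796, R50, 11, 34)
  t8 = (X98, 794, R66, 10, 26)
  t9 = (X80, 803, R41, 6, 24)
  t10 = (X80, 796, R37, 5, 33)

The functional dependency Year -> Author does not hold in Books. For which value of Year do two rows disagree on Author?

R39

Year=R37: rows 1, 4, 10 → Author = 5, 5, 5 ✓
Year=R39: rows 2, 6 → Author takes values {3, 1} — violation
Year=R50: rows 3, 7 → Author = 11, 11 ✓
Year=R67: row 5 → Author = 11 ✓
Year=R66: row 8 → Author = 10 ✓
Year=R41: row 9 → Author = 6 ✓
The only Year value with inconsistent Author is Year=R39.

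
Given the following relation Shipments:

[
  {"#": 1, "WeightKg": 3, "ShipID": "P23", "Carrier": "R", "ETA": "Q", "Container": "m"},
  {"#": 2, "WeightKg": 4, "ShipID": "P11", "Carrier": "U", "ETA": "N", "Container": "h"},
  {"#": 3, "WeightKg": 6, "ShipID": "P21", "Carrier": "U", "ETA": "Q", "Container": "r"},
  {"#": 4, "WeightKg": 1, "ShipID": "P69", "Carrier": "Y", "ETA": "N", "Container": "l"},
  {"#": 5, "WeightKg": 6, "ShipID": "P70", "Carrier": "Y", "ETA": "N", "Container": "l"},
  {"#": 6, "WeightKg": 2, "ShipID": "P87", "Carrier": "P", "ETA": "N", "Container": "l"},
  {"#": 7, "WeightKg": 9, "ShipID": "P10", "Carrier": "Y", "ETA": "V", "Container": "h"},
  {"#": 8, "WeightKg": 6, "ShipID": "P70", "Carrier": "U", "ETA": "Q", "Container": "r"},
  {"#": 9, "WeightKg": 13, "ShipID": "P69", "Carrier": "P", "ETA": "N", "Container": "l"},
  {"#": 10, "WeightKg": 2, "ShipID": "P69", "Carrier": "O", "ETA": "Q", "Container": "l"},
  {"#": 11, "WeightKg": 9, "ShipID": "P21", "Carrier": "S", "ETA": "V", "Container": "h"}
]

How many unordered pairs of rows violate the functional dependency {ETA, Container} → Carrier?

(ETA=Q, Container=r): all 2 rows agree on Carrier — 0 pairs.
(ETA=N, Container=l): violating pairs (4,6), (4,9), (5,6), (5,9) — 4 pairs.
(ETA=V, Container=h): violating pairs (7,11) — 1 pair.

5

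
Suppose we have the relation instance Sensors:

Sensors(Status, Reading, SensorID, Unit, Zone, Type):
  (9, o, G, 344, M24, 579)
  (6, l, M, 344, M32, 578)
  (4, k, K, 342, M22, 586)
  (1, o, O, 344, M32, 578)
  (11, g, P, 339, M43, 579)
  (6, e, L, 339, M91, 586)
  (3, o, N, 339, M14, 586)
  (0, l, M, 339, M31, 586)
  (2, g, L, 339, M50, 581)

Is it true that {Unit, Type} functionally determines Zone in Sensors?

(Unit=344, Type=579): 1 row → Zone = M24 ✓
(Unit=344, Type=578): 2 rows → Zone = M32, M32 ✓
(Unit=342, Type=586): 1 row → Zone = M22 ✓
(Unit=339, Type=579): 1 row → Zone = M43 ✓
(Unit=339, Type=586): 3 rows → Zone takes values {M91, M14, M31} — violation
(Unit=339, Type=581): 1 row → Zone = M50 ✓
Two rows agree on {Unit, Type} but differ on Zone, so {Unit, Type} -> Zone does not hold.

No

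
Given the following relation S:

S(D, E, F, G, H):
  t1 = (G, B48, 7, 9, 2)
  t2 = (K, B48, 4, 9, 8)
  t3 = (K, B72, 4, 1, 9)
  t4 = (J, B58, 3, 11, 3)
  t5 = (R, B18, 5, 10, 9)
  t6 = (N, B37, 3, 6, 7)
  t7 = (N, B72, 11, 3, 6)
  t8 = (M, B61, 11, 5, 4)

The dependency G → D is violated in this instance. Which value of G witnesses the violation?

G=9: rows 1, 2 → D takes values {G, K} — violation
G=1: row 3 → D = K ✓
G=11: row 4 → D = J ✓
G=10: row 5 → D = R ✓
G=6: row 6 → D = N ✓
G=3: row 7 → D = N ✓
G=5: row 8 → D = M ✓
The only G value with inconsistent D is G=9.

9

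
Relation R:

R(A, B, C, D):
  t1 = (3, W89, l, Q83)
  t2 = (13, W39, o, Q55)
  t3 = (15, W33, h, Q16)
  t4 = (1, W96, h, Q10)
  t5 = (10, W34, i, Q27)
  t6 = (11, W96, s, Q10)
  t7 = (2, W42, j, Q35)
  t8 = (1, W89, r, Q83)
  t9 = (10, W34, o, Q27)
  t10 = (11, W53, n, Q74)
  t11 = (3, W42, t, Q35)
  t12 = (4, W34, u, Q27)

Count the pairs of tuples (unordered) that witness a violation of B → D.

B=W89: all 2 rows agree on D — 0 pairs.
B=W96: all 2 rows agree on D — 0 pairs.
B=W34: all 3 rows agree on D — 0 pairs.
B=W42: all 2 rows agree on D — 0 pairs.

0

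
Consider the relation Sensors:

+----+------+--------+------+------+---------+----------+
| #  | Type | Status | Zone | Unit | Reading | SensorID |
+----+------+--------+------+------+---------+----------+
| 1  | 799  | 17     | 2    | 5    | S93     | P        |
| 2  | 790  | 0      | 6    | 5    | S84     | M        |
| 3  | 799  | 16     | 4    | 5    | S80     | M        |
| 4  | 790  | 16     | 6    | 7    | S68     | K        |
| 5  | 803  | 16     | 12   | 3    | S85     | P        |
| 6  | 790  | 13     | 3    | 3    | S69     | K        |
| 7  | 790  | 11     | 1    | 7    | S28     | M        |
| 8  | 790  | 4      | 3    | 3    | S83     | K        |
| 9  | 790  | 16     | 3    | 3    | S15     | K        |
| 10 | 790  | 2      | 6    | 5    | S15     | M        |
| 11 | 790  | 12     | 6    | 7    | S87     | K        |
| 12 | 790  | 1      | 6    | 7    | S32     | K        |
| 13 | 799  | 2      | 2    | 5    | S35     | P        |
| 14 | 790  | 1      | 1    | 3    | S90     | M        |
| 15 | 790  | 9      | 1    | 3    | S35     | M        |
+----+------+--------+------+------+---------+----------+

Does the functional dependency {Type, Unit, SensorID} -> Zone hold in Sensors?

Yes

(Type=799, Unit=5, SensorID=P): rows 1, 13 → Zone = 2, 2 ✓
(Type=790, Unit=5, SensorID=M): rows 2, 10 → Zone = 6, 6 ✓
(Type=799, Unit=5, SensorID=M): row 3 → Zone = 4 ✓
(Type=790, Unit=7, SensorID=K): rows 4, 11, 12 → Zone = 6, 6, 6 ✓
(Type=803, Unit=3, SensorID=P): row 5 → Zone = 12 ✓
(Type=790, Unit=3, SensorID=K): rows 6, 8, 9 → Zone = 3, 3, 3 ✓
(Type=790, Unit=7, SensorID=M): row 7 → Zone = 1 ✓
(Type=790, Unit=3, SensorID=M): rows 14, 15 → Zone = 1, 1 ✓
Every {Type, Unit, SensorID} value is associated with a single Zone value, so {Type, Unit, SensorID} -> Zone holds.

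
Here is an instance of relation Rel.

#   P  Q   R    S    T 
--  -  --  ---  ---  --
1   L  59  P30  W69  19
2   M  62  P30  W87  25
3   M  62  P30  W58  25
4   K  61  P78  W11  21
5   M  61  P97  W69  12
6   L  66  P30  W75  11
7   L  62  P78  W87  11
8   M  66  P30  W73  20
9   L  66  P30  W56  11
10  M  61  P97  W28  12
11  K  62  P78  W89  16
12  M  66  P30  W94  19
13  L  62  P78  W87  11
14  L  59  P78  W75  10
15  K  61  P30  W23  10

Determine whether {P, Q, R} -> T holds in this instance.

(P=L, Q=59, R=P30): row 1 → T = 19 ✓
(P=M, Q=62, R=P30): rows 2, 3 → T = 25, 25 ✓
(P=K, Q=61, R=P78): row 4 → T = 21 ✓
(P=M, Q=61, R=P97): rows 5, 10 → T = 12, 12 ✓
(P=L, Q=66, R=P30): rows 6, 9 → T = 11, 11 ✓
(P=L, Q=62, R=P78): rows 7, 13 → T = 11, 11 ✓
(P=M, Q=66, R=P30): rows 8, 12 → T takes values {20, 19} — violation
(P=K, Q=62, R=P78): row 11 → T = 16 ✓
(P=L, Q=59, R=P78): row 14 → T = 10 ✓
(P=K, Q=61, R=P30): row 15 → T = 10 ✓
Two rows agree on {P, Q, R} but differ on T, so {P, Q, R} -> T does not hold.

No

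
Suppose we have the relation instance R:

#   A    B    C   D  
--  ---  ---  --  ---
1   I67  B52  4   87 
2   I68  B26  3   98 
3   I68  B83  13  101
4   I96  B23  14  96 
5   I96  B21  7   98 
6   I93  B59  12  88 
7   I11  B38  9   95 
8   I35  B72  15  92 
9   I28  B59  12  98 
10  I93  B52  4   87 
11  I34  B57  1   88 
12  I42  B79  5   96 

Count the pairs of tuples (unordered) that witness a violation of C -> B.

0

C=4: all 2 rows agree on B — 0 pairs.
C=12: all 2 rows agree on B — 0 pairs.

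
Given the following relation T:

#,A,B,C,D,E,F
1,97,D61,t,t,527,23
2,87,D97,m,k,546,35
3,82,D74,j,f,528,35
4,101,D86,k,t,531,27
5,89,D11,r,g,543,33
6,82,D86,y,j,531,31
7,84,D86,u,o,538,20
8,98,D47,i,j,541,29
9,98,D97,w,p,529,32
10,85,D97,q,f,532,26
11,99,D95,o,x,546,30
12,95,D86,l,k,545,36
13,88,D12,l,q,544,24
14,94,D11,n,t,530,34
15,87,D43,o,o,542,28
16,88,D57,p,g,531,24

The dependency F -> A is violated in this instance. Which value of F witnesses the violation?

35

F=23: row 1 → A = 97 ✓
F=35: rows 2, 3 → A takes values {87, 82} — violation
F=27: row 4 → A = 101 ✓
F=33: row 5 → A = 89 ✓
F=31: row 6 → A = 82 ✓
F=20: row 7 → A = 84 ✓
F=29: row 8 → A = 98 ✓
F=32: row 9 → A = 98 ✓
F=26: row 10 → A = 85 ✓
F=30: row 11 → A = 99 ✓
F=36: row 12 → A = 95 ✓
F=24: rows 13, 16 → A = 88, 88 ✓
F=34: row 14 → A = 94 ✓
F=28: row 15 → A = 87 ✓
The only F value with inconsistent A is F=35.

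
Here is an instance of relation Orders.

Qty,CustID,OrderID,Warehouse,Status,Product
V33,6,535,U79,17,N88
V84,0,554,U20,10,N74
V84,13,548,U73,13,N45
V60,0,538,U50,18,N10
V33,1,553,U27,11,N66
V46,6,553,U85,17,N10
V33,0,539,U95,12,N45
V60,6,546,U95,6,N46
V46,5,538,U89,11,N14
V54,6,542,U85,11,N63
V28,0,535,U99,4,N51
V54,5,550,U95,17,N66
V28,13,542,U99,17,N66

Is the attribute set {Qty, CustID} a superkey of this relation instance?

Yes

All 13 rows have distinct {Qty, CustID} values, so {Qty, CustID} → (all attributes) holds and {Qty, CustID} is a superkey.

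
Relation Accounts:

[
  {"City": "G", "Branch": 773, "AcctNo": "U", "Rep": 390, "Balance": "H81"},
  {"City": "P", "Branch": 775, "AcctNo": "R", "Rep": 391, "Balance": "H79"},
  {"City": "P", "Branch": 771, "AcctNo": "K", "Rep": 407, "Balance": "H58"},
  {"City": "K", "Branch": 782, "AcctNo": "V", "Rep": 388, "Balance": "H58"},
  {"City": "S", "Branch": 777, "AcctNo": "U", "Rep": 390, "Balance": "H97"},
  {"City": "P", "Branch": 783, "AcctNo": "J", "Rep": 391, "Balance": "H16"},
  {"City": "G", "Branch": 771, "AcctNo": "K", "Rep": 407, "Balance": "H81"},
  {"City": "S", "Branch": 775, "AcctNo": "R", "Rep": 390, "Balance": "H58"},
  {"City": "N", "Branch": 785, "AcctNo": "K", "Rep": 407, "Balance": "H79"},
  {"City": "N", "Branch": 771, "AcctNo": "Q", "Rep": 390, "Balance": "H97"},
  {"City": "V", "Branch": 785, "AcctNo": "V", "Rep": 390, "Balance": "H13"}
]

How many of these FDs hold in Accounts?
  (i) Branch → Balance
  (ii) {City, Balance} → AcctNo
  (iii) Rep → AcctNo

0

(i) Branch → Balance: Branch=775: 2 rows → Balance takes values {H79, H58} — violation; Branch=771: 3 rows → Balance takes values {H58, H81, H97} — violation; Branch=785: 2 rows → Balance takes values {H79, H13} — violation — fails.
(ii) {City, Balance} → AcctNo: (City=G, Balance=H81): 2 rows → AcctNo takes values {U, K} — violation — fails.
(iii) Rep → AcctNo: Rep=390: 5 rows → AcctNo takes values {U, R, Q, V} — violation; Rep=391: 2 rows → AcctNo takes values {R, J} — violation — fails.
None of the 3 dependencies hold.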